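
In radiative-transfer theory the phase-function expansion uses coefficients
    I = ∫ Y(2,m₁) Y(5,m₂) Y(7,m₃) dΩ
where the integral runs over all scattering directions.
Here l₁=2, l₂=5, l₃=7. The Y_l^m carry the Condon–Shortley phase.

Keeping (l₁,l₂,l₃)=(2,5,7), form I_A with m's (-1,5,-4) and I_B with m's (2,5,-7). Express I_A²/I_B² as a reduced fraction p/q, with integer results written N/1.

1/91

l's match ⇒ only the (l;m) 3-j factors differ between A and B.
A: triangle coeff Δ(2,5,7) = 1/15015; Σ_t [0,0]: t=0:+1/21772800 = 1/21772800; (3j)²=1/1365 [(2 5 7; -1 5 -4)], sign=-1
B: triangle coeff Δ(2,5,7) = 1/15015; Σ_t [0,0]: t=0:+1/87091200 = 1/87091200; (3j)²=1/15 [(2 5 7; 2 5 -7)], sign=+1
I_A²/I_B² = (1/1365)/(1/15) = 1/91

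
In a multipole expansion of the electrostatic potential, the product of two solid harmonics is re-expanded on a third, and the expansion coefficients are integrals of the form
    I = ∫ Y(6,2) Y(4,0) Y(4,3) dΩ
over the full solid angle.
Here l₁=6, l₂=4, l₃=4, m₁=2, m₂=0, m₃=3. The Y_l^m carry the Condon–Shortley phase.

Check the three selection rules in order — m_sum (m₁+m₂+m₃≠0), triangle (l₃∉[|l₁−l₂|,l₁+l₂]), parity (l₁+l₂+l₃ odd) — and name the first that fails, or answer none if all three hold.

azimuthal sum: 2 + 0 + 3 = 5  ✗
2 ≤ 4 ≤ 10 (triangle on l)
L = 6 + 4 + 4 = 14 (even)

m_sum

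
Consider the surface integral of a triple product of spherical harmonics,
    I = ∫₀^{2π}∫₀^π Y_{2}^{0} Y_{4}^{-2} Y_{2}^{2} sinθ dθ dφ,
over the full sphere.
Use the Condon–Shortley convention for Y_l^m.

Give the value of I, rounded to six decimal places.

m-sum 0 ✓  L=8 even ✓  2≤2≤6 ✓
Π(2lᵢ+1) = 5×9×5 = 225
triangle coeff Δ(2,4,2) = 1/630
Σ_t [2,2]: t=2:+1/16 = 1/16
(3j)²=2/35 [(2 4 2; 0 0 0)], sign=+1
Σ_t [2,2]: t=2:+1/96 = 1/96
(3j)²=1/42 [(2 4 2; 0 -2 2)], sign=+1
⇒ 4πI² = 15/49
I = (+1)√(15/49/(4π)) = 0.15607835

0.156078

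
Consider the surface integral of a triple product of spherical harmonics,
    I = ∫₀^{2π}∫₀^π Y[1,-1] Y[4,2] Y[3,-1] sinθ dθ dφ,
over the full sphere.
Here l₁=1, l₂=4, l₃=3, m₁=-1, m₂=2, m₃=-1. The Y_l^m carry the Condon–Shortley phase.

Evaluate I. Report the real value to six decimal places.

Checks pass: Σm=0; 8 even; l₃=3∈[3,5].
(2·1+1)(2·4+1)(2·3+1) = 189
Δ: 2! 0! 6! / 9! → 1/252
sum: t=1:−1/36 = -1/36
3j²(1 4 3; 0 0 0) = Δ·Π!·Σ² = 4/63  (sign +1)
sum: t=2:+1/96 = 1/96
3j²(1 4 3; -1 2 -1) = Δ·Π!·Σ² = 5/84  (sign +1)
combine: 4πI² = 189·4/63·5/84 = 5/7
take √, sign +1: I = 0.23841361

0.238414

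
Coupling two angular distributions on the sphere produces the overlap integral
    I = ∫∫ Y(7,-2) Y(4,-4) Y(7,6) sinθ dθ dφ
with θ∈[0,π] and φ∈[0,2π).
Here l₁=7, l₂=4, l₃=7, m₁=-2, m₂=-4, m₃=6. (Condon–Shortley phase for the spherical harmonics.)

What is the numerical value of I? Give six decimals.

m-sum 0 ✓  L=18 even ✓  3≤7≤11 ✓
Π(2lᵢ+1) = 15×9×15 = 2025
triangle coeff Δ(7,4,7) = 1/58198140
Σ_t [0,4]: t=0:+1/17418240 t=1:−1/622080 t=2:+1/230400 t=3:−1/622080 t=4:+1/17418240 = 1/806400
(3j)²=2268/230945 [(7 4 7; 0 0 0)], sign=-1
Σ_t [0,0]: t=0:+1/209018880 = 1/209018880
(3j)²=25/5814 [(7 4 7; -2 -4 6)], sign=-1
⇒ 4πI² = 1275750/14919047
I = (+1)√(1275750/14919047/(4π)) = 0.08249114

0.082491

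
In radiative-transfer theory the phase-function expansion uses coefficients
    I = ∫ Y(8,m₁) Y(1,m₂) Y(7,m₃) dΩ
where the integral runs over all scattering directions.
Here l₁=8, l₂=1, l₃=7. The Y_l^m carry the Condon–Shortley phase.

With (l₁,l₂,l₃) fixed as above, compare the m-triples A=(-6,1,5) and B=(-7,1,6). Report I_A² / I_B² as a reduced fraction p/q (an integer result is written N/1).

Same 8,1,7: normalisation and zero-m 3j drop out of the ratio.
A: Δ: 2! 14! 0! / 17! → 1/2040; sum: t=2:+1/1916006400 = 1/1916006400; 3j²(8 1 7; -6 1 5) = Δ·Π!·Σ² = 91/2040  (sign +1)
B: Δ: 2! 14! 0! / 17! → 1/2040; sum: t=2:+1/12454041600 = 1/12454041600; 3j²(8 1 7; -7 1 6) = Δ·Π!·Σ² = 7/136  (sign -1)
I_A²/I_B² = (91/2040)/(7/136) = 13/15

13/15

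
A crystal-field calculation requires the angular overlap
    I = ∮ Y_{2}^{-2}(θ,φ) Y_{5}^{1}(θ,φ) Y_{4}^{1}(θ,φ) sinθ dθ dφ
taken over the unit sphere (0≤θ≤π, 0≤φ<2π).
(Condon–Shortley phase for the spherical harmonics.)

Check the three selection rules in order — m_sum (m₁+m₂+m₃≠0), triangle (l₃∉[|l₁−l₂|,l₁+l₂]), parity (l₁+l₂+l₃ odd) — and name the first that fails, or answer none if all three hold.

parity

azimuthal sum: -2 + 1 + 1 = 0  ✓
3 ≤ 4 ≤ 7 (triangle on l)  ✓
L = 2 + 5 + 4 = 11 (odd)  ✗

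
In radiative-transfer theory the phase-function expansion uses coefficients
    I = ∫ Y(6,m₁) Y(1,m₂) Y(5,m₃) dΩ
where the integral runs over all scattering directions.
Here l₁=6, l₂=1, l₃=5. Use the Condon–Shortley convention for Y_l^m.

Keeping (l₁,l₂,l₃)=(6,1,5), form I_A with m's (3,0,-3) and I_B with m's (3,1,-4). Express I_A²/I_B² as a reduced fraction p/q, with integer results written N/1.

Shared (l₁,l₂,l₃)=(6,1,5): N and (l;000)² cancel in I_A²/I_B².
A: Δ = 2!·10!·0!/13! = 1/858; Racah Σ t=1..1: t=1:−1/80640 = -1/80640; ⇒ 3j(6 1 5; 3 0 -3)² = 9/286, sgn -1
B: Δ = 2!·10!·0!/13! = 1/858; Racah Σ t=2..2: t=2:+1/725760 = 1/725760; ⇒ 3j(6 1 5; 3 1 -4)² = 1/286, sgn -1
I_A²/I_B² = (9/286)/(1/286) = 9/1

9/1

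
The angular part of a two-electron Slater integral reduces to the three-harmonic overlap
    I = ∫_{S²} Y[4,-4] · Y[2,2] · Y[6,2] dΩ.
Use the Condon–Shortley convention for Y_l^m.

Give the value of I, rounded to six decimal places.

Rules hold: Σm=0, L=12 even, 2≤6≤6.
N = 9·5·13 = 585
Δ = 0!·8!·4!/13! = 1/6435
Racah Σ t=0..0: t=0:+1/2304 = 1/2304
⇒ 3j(4 2 6; 0 0 0)² = 5/143, sgn +1
Racah Σ t=0..0: t=0:+1/967680 = 1/967680
⇒ 3j(4 2 6; -4 2 2)² = 1/6435, sgn +1
4πI² = N·(3j₀)²·(3jₘ)² = 5/1573
I = +1·√(0.00317864/4π) = 0.01590434

0.015904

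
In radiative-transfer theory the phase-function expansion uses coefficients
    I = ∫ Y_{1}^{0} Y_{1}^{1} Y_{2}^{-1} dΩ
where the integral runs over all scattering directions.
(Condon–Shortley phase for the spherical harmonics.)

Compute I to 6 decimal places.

m-sum 0 ✓  L=4 even ✓  0≤2≤2 ✓
Π(2lᵢ+1) = 3×3×5 = 45
triangle coeff Δ(1,1,2) = 1/30
Σ_t [0,0]: t=0:+1/1 = 1/1
(3j)²=2/15 [(1 1 2; 0 0 0)], sign=+1
Σ_t [0,0]: t=0:+1/2 = 1/2
(3j)²=1/10 [(1 1 2; 0 1 -1)], sign=-1
⇒ 4πI² = 3/5
I = (-1)√(3/5/(4π)) = -0.21850969

-0.218510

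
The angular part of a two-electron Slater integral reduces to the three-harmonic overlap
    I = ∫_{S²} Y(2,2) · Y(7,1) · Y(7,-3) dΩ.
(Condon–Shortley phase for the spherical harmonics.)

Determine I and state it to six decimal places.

0.181642

m-sum 0 ✓  L=16 even ✓  5≤7≤9 ✓
Π(2lᵢ+1) = 5×15×15 = 1125
triangle coeff Δ(2,7,7) = 1/185640
Σ_t [0,2]: t=0:+1/2419200 t=1:−1/518400 t=2:+1/2419200 = -1/907200
(3j)²=56/3315 [(2 7 7; 0 0 0)], sign=+1
Σ_t [0,0]: t=0:+1/3870720 = 1/3870720
(3j)²=135/6188 [(2 7 7; 2 1 -3)], sign=+1
⇒ 4πI² = 20250/48841
I = (+1)√(20250/48841/(4π)) = 0.18164160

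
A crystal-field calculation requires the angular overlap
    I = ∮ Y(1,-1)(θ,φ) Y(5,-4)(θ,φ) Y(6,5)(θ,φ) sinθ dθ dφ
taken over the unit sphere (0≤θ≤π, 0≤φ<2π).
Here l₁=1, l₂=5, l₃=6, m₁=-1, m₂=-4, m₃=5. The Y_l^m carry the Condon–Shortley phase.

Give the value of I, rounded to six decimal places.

Rules hold: Σm=0, L=12 even, 4≤6≤6.
N = 3·11·13 = 429
Δ = 0!·2!·10!/13! = 1/858
Racah Σ t=0..0: t=0:+1/14400 = 1/14400
⇒ 3j(1 5 6; 0 0 0)² = 6/143, sgn +1
Racah Σ t=0..0: t=0:+1/725760 = 1/725760
⇒ 3j(1 5 6; -1 -4 5)² = 5/78, sgn -1
4πI² = N·(3j₀)²·(3jₘ)² = 15/13
I = -1·√(1.15385/4π) = -0.30301841

-0.303018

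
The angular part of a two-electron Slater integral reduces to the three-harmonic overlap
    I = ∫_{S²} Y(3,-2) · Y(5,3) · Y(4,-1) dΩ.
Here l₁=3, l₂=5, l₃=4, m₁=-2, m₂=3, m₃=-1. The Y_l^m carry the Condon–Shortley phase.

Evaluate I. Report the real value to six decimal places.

-0.035836

Checks pass: Σm=0; 12 even; l₃=4∈[2,8].
(2·3+1)(2·5+1)(2·4+1) = 693
Δ: 4! 2! 6! / 13! → 1/180180
sum: t=1:−1/576 t=2:+1/144 t=3:−1/576 = 1/288
3j²(3 5 4; 0 0 0) = Δ·Π!·Σ² = 20/1001  (sign +1)
sum: t=3:−1/1440 t=4:+1/1152 = 1/5760
3j²(3 5 4; -2 3 -1) = Δ·Π!·Σ² = 1/858  (sign -1)
combine: 4πI² = 693·20/1001·1/858 = 30/1859
take √, sign -1: I = -0.03583571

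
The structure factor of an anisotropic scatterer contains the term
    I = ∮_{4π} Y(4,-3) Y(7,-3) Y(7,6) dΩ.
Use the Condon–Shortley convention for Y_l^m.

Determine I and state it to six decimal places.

-0.148484

Rules hold: Σm=0, L=18 even, 3≤7≤11.
N = 9·15·15 = 2025
Δ = 4!·4!·10!/19! = 1/58198140
Racah Σ t=0..4: t=0:+1/17418240 t=1:−1/622080 t=2:+1/230400 t=3:−1/622080 t=4:+1/17418240 = 1/806400
⇒ 3j(4 7 7; 0 0 0)² = 2268/230945, sgn -1
Racah Σ t=3..4: t=3:−1/52254720 t=4:+1/522547200 = -1/58060800
⇒ 3j(4 7 7; -3 -3 6)² = 9/646, sgn +1
4πI² = N·(3j₀)²·(3jₘ)² = 4133430/14919047
I = -1·√(0.277057/4π) = -0.14848406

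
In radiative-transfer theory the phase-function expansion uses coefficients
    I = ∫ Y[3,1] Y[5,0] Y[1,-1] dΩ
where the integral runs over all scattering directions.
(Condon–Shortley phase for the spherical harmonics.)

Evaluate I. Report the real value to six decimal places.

0.000000

l₃=1 ∉ [2,8] — triangle fails ⇒ I = 0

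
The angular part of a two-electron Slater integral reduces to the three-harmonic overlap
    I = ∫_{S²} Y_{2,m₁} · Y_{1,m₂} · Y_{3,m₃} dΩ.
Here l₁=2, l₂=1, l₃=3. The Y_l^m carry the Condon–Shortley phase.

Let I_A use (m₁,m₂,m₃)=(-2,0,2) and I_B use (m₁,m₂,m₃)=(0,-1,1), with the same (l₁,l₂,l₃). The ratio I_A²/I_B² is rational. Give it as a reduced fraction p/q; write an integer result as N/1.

5/6

l's match ⇒ only the (l;m) 3-j factors differ between A and B.
A: triangle coeff Δ(2,1,3) = 1/105; Σ_t [0,0]: t=0:+1/24 = 1/24; (3j)²=1/21 [(2 1 3; -2 0 2)], sign=-1
B: triangle coeff Δ(2,1,3) = 1/105; Σ_t [0,0]: t=0:+1/8 = 1/8; (3j)²=2/35 [(2 1 3; 0 -1 1)], sign=+1
I_A²/I_B² = (1/21)/(2/35) = 5/6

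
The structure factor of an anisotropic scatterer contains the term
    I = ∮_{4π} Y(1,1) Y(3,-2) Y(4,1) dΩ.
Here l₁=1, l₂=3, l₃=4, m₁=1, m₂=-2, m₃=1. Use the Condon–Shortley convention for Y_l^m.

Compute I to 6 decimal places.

-0.106622

Checks pass: Σm=0; 8 even; l₃=4∈[2,4].
(2·1+1)(2·3+1)(2·4+1) = 189
Δ: 0! 2! 6! / 9! → 1/252
sum: t=0:+1/36 = 1/36
3j²(1 3 4; 0 0 0) = Δ·Π!·Σ² = 4/63  (sign +1)
sum: t=0:+1/240 = 1/240
3j²(1 3 4; 1 -2 1) = Δ·Π!·Σ² = 1/84  (sign -1)
combine: 4πI² = 189·4/63·1/84 = 1/7
take √, sign -1: I = -0.10662181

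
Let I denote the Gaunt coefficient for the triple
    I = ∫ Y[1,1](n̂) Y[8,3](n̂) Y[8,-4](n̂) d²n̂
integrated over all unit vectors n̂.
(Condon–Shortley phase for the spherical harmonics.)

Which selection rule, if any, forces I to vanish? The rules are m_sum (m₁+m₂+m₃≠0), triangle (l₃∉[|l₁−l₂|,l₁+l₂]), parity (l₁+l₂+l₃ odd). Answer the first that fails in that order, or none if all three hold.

parity

Σmᵢ = 0  ✓
l₃∈[|l₁−l₂|,l₁+l₂]=[7,9], have l₃=8  ✓
Σlᵢ = 17 ⇒ odd  ✗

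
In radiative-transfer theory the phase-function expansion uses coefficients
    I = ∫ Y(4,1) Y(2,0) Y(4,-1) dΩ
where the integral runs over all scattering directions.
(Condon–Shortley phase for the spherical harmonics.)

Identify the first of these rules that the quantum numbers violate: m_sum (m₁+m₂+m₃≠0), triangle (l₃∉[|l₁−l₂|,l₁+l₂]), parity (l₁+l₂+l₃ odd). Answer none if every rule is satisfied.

Σmᵢ = 0  ✓
l₃∈[|l₁−l₂|,l₁+l₂]=[2,6], have l₃=4  ✓
Σlᵢ = 10 ⇒ even  ✓

none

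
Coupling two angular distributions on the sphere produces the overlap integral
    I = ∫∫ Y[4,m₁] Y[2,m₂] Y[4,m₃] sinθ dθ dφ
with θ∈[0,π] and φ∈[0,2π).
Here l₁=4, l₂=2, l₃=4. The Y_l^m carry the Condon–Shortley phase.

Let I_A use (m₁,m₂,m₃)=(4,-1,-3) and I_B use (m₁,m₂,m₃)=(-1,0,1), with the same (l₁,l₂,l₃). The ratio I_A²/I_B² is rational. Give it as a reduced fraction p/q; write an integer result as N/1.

Same 4,2,4: normalisation and zero-m 3j drop out of the ratio.
A: Δ: 2! 6! 2! / 11! → 1/13860; sum: t=0:+1/1440 = 1/1440; 3j²(4 2 4; 4 -1 -3) = Δ·Π!·Σ² = 7/165  (sign -1)
B: Δ: 2! 6! 2! / 11! → 1/13860; sum: t=0:+1/480 t=1:−1/48 t=2:+1/144 = -17/1440; 3j²(4 2 4; -1 0 1) = Δ·Π!·Σ² = 289/13860  (sign +1)
I_A²/I_B² = (7/165)/(289/13860) = 588/289

588/289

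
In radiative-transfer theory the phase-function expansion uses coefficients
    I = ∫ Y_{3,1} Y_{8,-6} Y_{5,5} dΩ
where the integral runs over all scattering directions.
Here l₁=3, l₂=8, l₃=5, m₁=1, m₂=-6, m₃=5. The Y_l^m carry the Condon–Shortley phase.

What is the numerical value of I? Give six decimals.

0.132830

Checks pass: Σm=0; 16 even; l₃=5∈[5,11].
(2·3+1)(2·8+1)(2·5+1) = 1309
Δ: 6! 0! 10! / 17! → 1/136136
sum: t=3:−1/518400 = -1/518400
3j²(3 8 5; 0 0 0) = Δ·Π!·Σ² = 56/2431  (sign +1)
sum: t=2:+1/174182400 = 1/174182400
3j²(3 8 5; 1 -6 5) = Δ·Π!·Σ² = 1/136  (sign +1)
combine: 4πI² = 1309·56/2431·1/136 = 49/221
take √, sign +1: I = 0.13283024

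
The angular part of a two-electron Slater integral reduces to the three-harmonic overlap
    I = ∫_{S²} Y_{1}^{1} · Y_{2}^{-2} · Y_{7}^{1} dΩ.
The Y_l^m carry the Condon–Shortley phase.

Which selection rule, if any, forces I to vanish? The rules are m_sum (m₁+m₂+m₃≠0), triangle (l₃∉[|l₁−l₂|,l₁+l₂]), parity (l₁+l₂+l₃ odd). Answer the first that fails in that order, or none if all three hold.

Σmᵢ = 0  ✓
l₃∈[|l₁−l₂|,l₁+l₂]=[1,3], have l₃=7  ✗
Σlᵢ = 10 ⇒ even

triangle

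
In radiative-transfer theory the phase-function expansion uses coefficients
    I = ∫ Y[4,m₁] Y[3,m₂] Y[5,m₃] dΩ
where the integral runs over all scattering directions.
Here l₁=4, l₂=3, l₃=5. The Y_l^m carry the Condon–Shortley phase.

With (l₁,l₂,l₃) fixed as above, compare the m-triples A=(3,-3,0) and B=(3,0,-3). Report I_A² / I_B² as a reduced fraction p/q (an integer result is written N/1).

25/28

Shared (l₁,l₂,l₃)=(4,3,5): N and (l;000)² cancel in I_A²/I_B².
A: Δ = 2!·6!·4!/13! = 1/180180; Racah Σ t=0..0: t=0:+1/5760 = 1/5760; ⇒ 3j(4 3 5; 3 -3 0)² = 5/572, sgn -1
B: Δ = 2!·6!·4!/13! = 1/180180; Racah Σ t=0..1: t=0:+1/1440 t=1:−1/2880 = 1/2880; ⇒ 3j(4 3 5; 3 0 -3)² = 7/715, sgn +1
I_A²/I_B² = (5/572)/(7/715) = 25/28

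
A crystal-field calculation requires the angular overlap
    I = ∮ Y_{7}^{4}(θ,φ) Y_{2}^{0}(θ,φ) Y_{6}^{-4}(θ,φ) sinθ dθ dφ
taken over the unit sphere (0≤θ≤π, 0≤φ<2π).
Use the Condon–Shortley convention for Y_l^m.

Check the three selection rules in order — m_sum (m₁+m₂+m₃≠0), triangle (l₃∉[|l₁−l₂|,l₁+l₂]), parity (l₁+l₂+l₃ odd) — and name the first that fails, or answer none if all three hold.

Σmᵢ = 0  ✓
l₃∈[|l₁−l₂|,l₁+l₂]=[5,9], have l₃=6  ✓
Σlᵢ = 15 ⇒ odd  ✗

parity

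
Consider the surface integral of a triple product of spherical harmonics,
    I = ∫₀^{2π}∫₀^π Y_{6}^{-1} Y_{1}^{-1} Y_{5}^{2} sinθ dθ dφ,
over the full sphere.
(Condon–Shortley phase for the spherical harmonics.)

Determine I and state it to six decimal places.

Rules hold: Σm=0, L=12 even, 5≤5≤7.
N = 13·3·11 = 429
Δ = 2!·10!·0!/13! = 1/858
Racah Σ t=1..1: t=1:−1/14400 = -1/14400
⇒ 3j(6 1 5; 0 0 0)² = 6/143, sgn +1
Racah Σ t=0..0: t=0:+1/60480 = 1/60480
⇒ 3j(6 1 5; -1 -1 2)² = 5/429, sgn -1
4πI² = N·(3j₀)²·(3jₘ)² = 30/143
I = -1·√(0.20979/4π) = -0.12920749

-0.129207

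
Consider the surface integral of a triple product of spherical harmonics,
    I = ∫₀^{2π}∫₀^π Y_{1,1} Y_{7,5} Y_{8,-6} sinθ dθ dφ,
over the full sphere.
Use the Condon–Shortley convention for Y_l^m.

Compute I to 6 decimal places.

0.291881

Checks pass: Σm=0; 16 even; l₃=8∈[6,8].
(2·1+1)(2·7+1)(2·8+1) = 765
Δ: 0! 2! 14! / 17! → 1/2040
sum: t=0:+1/25401600 = 1/25401600
3j²(1 7 8; 0 0 0) = Δ·Π!·Σ² = 8/255  (sign +1)
sum: t=0:+1/1916006400 = 1/1916006400
3j²(1 7 8; 1 5 -6) = Δ·Π!·Σ² = 91/2040  (sign +1)
combine: 4πI² = 765·8/255·91/2040 = 91/85
take √, sign +1: I = 0.29188132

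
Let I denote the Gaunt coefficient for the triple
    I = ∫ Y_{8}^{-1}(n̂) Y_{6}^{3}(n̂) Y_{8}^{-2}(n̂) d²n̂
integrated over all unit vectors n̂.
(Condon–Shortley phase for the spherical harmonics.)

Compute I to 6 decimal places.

-0.039469

m-sum 0 ✓  L=22 even ✓  2≤8≤14 ✓
Π(2lᵢ+1) = 17×13×17 = 3757
triangle coeff Δ(8,6,8) = 1/13742520792
Σ_t [0,6]: t=0:+1/41803776000 t=1:−1/435456000 t=2:+1/39813120 t=3:−1/18662400 t=4:+1/39813120 t=5:−1/435456000 t=6:+1/41803776000 = -11/1393459200
(3j)²=600/96577 [(8 6 8; 0 0 0)], sign=-1
Σ_t [3,6]: t=3:−1/447897600 t=4:+1/82944000 t=5:−1/99532800 t=6:+1/783820800 = 11/10450944000
(3j)²=81/96577 [(8 6 8; -1 3 -2)], sign=+1
⇒ 4πI² = 48600/2482597
I = (-1)√(48600/2482597/(4π)) = -0.03946936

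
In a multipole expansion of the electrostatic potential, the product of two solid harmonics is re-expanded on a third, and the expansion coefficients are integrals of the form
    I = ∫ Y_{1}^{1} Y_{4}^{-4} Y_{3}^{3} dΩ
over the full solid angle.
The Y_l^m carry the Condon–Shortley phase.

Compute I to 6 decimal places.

0.325735

Checks pass: Σm=0; 8 even; l₃=3∈[3,5].
(2·1+1)(2·4+1)(2·3+1) = 189
Δ: 2! 0! 6! / 9! → 1/252
sum: t=1:−1/36 = -1/36
3j²(1 4 3; 0 0 0) = Δ·Π!·Σ² = 4/63  (sign +1)
sum: t=0:+1/1440 = 1/1440
3j²(1 4 3; 1 -4 3) = Δ·Π!·Σ² = 1/9  (sign +1)
combine: 4πI² = 189·4/63·1/9 = 4/3
take √, sign +1: I = 0.32573501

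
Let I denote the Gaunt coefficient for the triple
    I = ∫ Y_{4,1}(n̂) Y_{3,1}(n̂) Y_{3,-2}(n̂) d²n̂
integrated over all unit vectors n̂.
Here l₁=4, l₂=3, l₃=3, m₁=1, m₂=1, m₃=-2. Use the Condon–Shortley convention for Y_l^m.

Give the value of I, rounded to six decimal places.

Rules hold: Σm=0, L=10 even, 1≤3≤7.
N = 9·7·7 = 441
Δ = 4!·4!·2!/11! = 1/34650
Racah Σ t=1..3: t=1:−1/72 t=2:+1/16 t=3:−1/72 = 5/144
⇒ 3j(4 3 3; 0 0 0)² = 2/77, sgn -1
Racah Σ t=2..3: t=2:+1/48 t=3:−1/144 = 1/72
⇒ 3j(4 3 3; 1 1 -2)² = 16/693, sgn -1
4πI² = N·(3j₀)²·(3jₘ)² = 32/121
I = +1·√(0.264463/4π) = 0.14506992

0.145070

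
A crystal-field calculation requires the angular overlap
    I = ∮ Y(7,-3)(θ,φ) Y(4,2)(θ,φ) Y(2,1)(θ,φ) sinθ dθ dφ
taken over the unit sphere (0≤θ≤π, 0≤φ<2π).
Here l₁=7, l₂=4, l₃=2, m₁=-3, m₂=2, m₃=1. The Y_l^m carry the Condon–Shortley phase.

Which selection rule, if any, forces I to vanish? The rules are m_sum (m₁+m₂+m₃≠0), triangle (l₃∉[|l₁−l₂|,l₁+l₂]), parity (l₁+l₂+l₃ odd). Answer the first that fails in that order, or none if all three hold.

m₁+m₂+m₃ = -3 + 2 + 1 = 0  ✓
triangle: |7−4|=3 ≤ l₃=2 ≤ 7+4=11  ✗
parity: l₁+l₂+l₃ = 13 is odd

triangle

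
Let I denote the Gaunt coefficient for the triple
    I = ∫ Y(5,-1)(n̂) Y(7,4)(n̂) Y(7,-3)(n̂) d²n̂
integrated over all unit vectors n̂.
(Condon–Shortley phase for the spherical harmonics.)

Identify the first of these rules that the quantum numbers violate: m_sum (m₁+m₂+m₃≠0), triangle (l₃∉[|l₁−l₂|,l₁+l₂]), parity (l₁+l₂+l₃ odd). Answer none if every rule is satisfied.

m₁+m₂+m₃ = -1 + 4 − 3 = 0  ✓
triangle: |5−7|=2 ≤ l₃=7 ≤ 5+7=12  ✓
parity: l₁+l₂+l₃ = 19 is odd  ✗

parity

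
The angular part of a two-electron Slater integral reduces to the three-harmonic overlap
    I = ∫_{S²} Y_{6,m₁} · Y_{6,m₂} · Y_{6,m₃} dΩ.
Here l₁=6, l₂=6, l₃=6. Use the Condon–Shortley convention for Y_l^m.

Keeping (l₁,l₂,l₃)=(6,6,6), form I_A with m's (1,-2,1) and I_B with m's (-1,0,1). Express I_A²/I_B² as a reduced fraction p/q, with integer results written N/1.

Same 6,6,6: normalisation and zero-m 3j drop out of the ratio.
A: Δ: 6! 6! 6! / 19! → 1/325909584; sum: t=0:+1/4147200 t=1:−1/207360 t=2:+1/82944 t=3:−1/207360 t=4:+1/4147200 = 1/345600; 3j²(6 6 6; 1 -2 1) = Δ·Π!·Σ² = 420/46189  (sign -1)
B: Δ: 6! 6! 6! / 19! → 1/325909584; sum: t=1:−1/10368000 t=2:+1/276480 t=3:−1/62208 t=4:+1/82944 t=5:−1/691200 t=6:+1/62208000 = -1/518400; 3j²(6 6 6; -1 0 1) = Δ·Π!·Σ² = 100/46189  (sign +1)
I_A²/I_B² = (420/46189)/(100/46189) = 21/5

21/5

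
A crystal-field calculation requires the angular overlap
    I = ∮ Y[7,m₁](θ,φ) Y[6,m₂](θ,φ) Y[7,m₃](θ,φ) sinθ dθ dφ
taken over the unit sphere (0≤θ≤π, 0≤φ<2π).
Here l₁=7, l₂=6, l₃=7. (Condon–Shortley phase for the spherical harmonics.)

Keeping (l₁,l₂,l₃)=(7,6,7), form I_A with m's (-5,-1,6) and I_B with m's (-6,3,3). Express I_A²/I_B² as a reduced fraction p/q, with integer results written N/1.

11/10

Same 7,6,7: normalisation and zero-m 3j drop out of the ratio.
A: Δ: 6! 8! 6! / 21! → 1/2444321880; sum: t=4:+1/232243200 t=5:−1/435456000 = 1/497664000; 3j²(7 6 7; -5 -1 6) = Δ·Π!·Σ² = 77/12920  (sign -1)
B: Δ: 6! 8! 6! / 21! → 1/2444321880; sum: t=5:−1/232243200 t=6:+1/130636800 = 1/298598400; 3j²(7 6 7; -6 3 3) = Δ·Π!·Σ² = 7/1292  (sign +1)
I_A²/I_B² = (77/12920)/(7/1292) = 11/10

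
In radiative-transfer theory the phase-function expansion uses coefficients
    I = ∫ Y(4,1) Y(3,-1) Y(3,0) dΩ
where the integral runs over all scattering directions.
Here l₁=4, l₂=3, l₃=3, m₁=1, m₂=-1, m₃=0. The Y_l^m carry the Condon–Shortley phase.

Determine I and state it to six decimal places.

-0.099323

Checks pass: Σm=0; 10 even; l₃=3∈[1,7].
(2·4+1)(2·3+1)(2·3+1) = 441
Δ: 4! 4! 2! / 11! → 1/34650
sum: t=1:−1/72 t=2:+1/16 t=3:−1/72 = 5/144
3j²(4 3 3; 0 0 0) = Δ·Π!·Σ² = 2/77  (sign -1)
sum: t=0:+1/288 t=1:−1/24 t=2:+1/48 = -5/288
3j²(4 3 3; 1 -1 0) = Δ·Π!·Σ² = 5/462  (sign +1)
combine: 4πI² = 441·2/77·5/462 = 15/121
take √, sign -1: I = -0.09932258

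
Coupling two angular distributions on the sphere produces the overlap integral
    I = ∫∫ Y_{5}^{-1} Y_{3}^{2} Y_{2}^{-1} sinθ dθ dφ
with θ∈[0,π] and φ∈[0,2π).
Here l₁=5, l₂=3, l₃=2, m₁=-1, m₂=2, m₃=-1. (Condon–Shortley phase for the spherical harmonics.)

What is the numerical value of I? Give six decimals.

-0.117387

m-sum 0 ✓  L=10 even ✓  2≤2≤8 ✓
Π(2lᵢ+1) = 11×7×5 = 385
triangle coeff Δ(5,3,2) = 1/2310
Σ_t [3,3]: t=3:−1/144 = -1/144
(3j)²=10/231 [(5 3 2; 0 0 0)], sign=-1
Σ_t [5,5]: t=5:−1/720 = -1/720
(3j)²=4/385 [(5 3 2; -1 2 -1)], sign=+1
⇒ 4πI² = 40/231
I = (-1)√(40/231/(4π)) = -0.11738675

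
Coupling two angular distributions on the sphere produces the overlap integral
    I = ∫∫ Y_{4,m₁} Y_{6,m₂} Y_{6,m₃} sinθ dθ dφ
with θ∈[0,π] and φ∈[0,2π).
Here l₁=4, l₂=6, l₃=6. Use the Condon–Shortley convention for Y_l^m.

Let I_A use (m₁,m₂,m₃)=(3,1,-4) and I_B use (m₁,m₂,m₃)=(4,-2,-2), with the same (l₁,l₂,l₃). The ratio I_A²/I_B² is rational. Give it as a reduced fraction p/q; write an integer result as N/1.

Same 4,6,6: normalisation and zero-m 3j drop out of the ratio.
A: Δ: 4! 4! 8! / 17! → 1/15315300; sum: t=0:+1/725760 t=1:−1/207360 = -1/290304; 3j²(4 6 6; 3 1 -4) = Δ·Π!·Σ² = 125/7293  (sign -1)
B: Δ: 4! 4! 8! / 17! → 1/15315300; sum: t=0:+1/331776 = 1/331776; 3j²(4 6 6; 4 -2 -2) = Δ·Π!·Σ² = 490/21879  (sign +1)
I_A²/I_B² = (125/7293)/(490/21879) = 75/98

75/98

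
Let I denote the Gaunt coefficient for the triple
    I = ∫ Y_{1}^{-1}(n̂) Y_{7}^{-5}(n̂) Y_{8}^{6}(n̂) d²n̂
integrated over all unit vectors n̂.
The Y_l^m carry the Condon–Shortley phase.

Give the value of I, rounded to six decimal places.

0.291881

Checks pass: Σm=0; 16 even; l₃=8∈[6,8].
(2·1+1)(2·7+1)(2·8+1) = 765
Δ: 0! 2! 14! / 17! → 1/2040
sum: t=0:+1/25401600 = 1/25401600
3j²(1 7 8; 0 0 0) = Δ·Π!·Σ² = 8/255  (sign +1)
sum: t=0:+1/1916006400 = 1/1916006400
3j²(1 7 8; -1 -5 6) = Δ·Π!·Σ² = 91/2040  (sign +1)
combine: 4πI² = 765·8/255·91/2040 = 91/85
take √, sign +1: I = 0.29188132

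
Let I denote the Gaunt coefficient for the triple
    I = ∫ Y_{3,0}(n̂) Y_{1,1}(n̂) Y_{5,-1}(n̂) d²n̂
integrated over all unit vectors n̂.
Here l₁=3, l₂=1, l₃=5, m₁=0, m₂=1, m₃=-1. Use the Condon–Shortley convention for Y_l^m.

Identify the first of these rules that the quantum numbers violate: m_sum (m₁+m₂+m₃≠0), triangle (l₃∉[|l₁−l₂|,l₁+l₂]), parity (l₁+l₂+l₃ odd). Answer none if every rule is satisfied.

m₁+m₂+m₃ = 0 + 1 − 1 = 0  ✓
triangle: |3−1|=2 ≤ l₃=5 ≤ 3+1=4  ✗
parity: l₁+l₂+l₃ = 9 is odd

triangle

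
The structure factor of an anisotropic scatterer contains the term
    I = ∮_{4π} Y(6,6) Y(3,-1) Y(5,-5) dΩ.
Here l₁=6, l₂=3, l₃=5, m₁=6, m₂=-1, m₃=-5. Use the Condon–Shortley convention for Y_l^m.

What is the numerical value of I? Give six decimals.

-0.207001

m-sum 0 ✓  L=14 even ✓  3≤5≤9 ✓
Π(2lᵢ+1) = 13×7×11 = 1001
triangle coeff Δ(6,3,5) = 1/675675
Σ_t [1,3]: t=1:−1/8640 t=2:+1/2304 t=3:−1/8640 = 7/34560
(3j)²=7/429 [(6 3 5; 0 0 0)], sign=-1
Σ_t [0,0]: t=0:+1/1935360 = 1/1935360
(3j)²=3/91 [(6 3 5; 6 -1 -5)], sign=+1
⇒ 4πI² = 7/13
I = (-1)√(7/13/(4π)) = -0.20700098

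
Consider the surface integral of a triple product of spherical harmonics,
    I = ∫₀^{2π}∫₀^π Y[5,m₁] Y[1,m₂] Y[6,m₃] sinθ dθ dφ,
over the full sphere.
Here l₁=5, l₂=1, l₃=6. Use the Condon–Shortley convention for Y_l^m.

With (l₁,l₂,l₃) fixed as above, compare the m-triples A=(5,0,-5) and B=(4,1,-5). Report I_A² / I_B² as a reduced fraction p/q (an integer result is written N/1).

Shared (l₁,l₂,l₃)=(5,1,6): N and (l;000)² cancel in I_A²/I_B².
A: Δ = 0!·10!·2!/13! = 1/858; Racah Σ t=0..0: t=0:+1/3628800 = 1/3628800; ⇒ 3j(5 1 6; 5 0 -5)² = 1/78, sgn -1
B: Δ = 0!·10!·2!/13! = 1/858; Racah Σ t=0..0: t=0:+1/725760 = 1/725760; ⇒ 3j(5 1 6; 4 1 -5)² = 5/78, sgn -1
I_A²/I_B² = (1/78)/(5/78) = 1/5

1/5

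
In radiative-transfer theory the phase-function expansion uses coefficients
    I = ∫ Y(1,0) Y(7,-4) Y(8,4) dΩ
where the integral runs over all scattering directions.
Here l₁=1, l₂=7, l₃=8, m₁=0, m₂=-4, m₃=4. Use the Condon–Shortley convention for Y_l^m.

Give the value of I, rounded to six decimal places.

Checks pass: Σm=0; 16 even; l₃=8∈[6,8].
(2·1+1)(2·7+1)(2·8+1) = 765
Δ: 0! 2! 14! / 17! → 1/2040
sum: t=0:+1/25401600 = 1/25401600
3j²(1 7 8; 0 0 0) = Δ·Π!·Σ² = 8/255  (sign +1)
sum: t=0:+1/239500800 = 1/239500800
3j²(1 7 8; 0 -4 4) = Δ·Π!·Σ² = 2/85  (sign +1)
combine: 4πI² = 765·8/255·2/85 = 48/85
take √, sign +1: I = 0.21198553

0.211986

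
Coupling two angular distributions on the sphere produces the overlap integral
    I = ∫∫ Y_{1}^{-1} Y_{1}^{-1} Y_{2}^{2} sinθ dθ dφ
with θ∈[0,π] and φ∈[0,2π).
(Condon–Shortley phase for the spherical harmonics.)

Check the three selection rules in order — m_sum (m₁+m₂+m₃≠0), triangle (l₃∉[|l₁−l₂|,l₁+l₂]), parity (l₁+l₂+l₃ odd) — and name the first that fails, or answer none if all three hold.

azimuthal sum: -1 − 1 + 2 = 0  ✓
0 ≤ 2 ≤ 2 (triangle on l)  ✓
L = 1 + 1 + 2 = 4 (even)  ✓

none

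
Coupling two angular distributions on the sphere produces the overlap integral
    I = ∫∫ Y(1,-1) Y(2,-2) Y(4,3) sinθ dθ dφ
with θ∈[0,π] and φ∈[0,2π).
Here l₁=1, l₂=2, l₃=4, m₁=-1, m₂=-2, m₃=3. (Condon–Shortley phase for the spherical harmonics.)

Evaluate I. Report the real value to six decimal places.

triangle: need 1≤l₃≤3, have 4; I=0

0.000000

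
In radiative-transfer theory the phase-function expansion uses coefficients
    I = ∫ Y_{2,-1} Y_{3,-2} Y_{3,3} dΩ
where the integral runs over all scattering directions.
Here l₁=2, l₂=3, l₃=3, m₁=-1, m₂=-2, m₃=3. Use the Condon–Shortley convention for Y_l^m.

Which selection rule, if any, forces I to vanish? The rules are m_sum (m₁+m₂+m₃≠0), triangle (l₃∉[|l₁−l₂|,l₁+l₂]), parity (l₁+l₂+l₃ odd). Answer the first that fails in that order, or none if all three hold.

none

m₁+m₂+m₃ = -1 − 2 + 3 = 0  ✓
triangle: |2−3|=1 ≤ l₃=3 ≤ 2+3=5  ✓
parity: l₁+l₂+l₃ = 8 is even  ✓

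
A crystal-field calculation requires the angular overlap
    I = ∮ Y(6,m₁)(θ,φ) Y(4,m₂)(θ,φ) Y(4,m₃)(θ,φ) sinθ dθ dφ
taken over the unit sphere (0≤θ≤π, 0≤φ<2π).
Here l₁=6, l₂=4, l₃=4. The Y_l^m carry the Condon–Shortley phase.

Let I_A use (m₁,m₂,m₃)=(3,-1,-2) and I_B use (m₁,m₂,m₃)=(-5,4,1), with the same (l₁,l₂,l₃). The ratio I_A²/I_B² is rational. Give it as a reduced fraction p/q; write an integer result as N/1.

35/132

Same 6,4,4: normalisation and zero-m 3j drop out of the ratio.
A: Δ: 6! 6! 2! / 15! → 1/1261260; sum: t=1:−1/11520 t=2:+1/5760 t=3:−1/51840 = 7/103680; 3j²(6 4 4; 3 -1 -2) = Δ·Π!·Σ² = 7/858  (sign +1)
B: Δ: 6! 6! 2! / 15! → 1/1261260; sum: t=6:+1/172800 = 1/172800; 3j²(6 4 4; -5 4 1) = Δ·Π!·Σ² = 2/65  (sign -1)
I_A²/I_B² = (7/858)/(2/65) = 35/132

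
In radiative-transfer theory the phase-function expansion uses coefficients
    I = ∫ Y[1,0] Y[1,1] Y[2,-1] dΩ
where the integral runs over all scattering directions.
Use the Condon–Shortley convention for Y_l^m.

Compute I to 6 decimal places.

Rules hold: Σm=0, L=4 even, 0≤2≤2.
N = 3·3·5 = 45
Δ = 0!·2!·2!/5! = 1/30
Racah Σ t=0..0: t=0:+1/1 = 1/1
⇒ 3j(1 1 2; 0 0 0)² = 2/15, sgn +1
Racah Σ t=0..0: t=0:+1/2 = 1/2
⇒ 3j(1 1 2; 0 1 -1)² = 1/10, sgn -1
4πI² = N·(3j₀)²·(3jₘ)² = 3/5
I = -1·√(0.6/4π) = -0.21850969

-0.218510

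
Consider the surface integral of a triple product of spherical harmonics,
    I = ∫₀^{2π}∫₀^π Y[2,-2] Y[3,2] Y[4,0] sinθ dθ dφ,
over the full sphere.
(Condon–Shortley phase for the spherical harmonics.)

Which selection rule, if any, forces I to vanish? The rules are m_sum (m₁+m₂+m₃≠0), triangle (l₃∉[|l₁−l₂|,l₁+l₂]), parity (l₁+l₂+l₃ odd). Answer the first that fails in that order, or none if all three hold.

m₁+m₂+m₃ = -2 + 2 + 0 = 0  ✓
triangle: |2−3|=1 ≤ l₃=4 ≤ 2+3=5  ✓
parity: l₁+l₂+l₃ = 9 is odd  ✗

parity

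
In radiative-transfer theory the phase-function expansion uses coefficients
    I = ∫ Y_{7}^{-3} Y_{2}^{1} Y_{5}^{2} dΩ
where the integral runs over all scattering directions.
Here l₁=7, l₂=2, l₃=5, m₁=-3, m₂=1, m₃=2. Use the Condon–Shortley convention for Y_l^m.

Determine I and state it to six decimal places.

-0.248277

Rules hold: Σm=0, L=14 even, 5≤5≤9.
N = 15·5·11 = 825
Δ = 4!·10!·0!/15! = 1/15015
Racah Σ t=2..2: t=2:+1/57600 = 1/57600
⇒ 3j(7 2 5; 0 0 0)² = 21/715, sgn -1
Racah Σ t=3..3: t=3:−1/181440 = -1/181440
⇒ 3j(7 2 5; -3 1 2)² = 32/1001, sgn +1
4πI² = N·(3j₀)²·(3jₘ)² = 1440/1859
I = -1·√(0.77461/4π) = -0.24827707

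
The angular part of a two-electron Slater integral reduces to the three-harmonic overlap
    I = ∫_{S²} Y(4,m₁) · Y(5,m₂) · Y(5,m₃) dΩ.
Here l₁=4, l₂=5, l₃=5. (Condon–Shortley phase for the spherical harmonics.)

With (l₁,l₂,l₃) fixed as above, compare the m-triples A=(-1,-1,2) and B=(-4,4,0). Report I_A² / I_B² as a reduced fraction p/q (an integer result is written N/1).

l's match ⇒ only the (l;m) 3-j factors differ between A and B.
A: triangle coeff Δ(4,5,5) = 1/3153150; Σ_t [1,4]: t=1:−1/5184 t=2:+1/1152 t=3:−1/2880 t=4:+1/103680 = 7/20736; (3j)²=35/2574 [(4 5 5; -1 -1 2)], sign=-1
B: triangle coeff Δ(4,5,5) = 1/3153150; Σ_t [4,4]: t=4:+1/69120 = 1/69120; (3j)²=2/143 [(4 5 5; -4 4 0)], sign=-1
I_A²/I_B² = (35/2574)/(2/143) = 35/36

35/36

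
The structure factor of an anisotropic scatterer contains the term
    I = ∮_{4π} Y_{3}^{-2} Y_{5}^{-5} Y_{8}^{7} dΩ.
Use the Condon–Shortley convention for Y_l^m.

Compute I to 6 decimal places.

-0.230069

m-sum 0 ✓  L=16 even ✓  2≤8≤8 ✓
Π(2lᵢ+1) = 7×11×17 = 1309
triangle coeff Δ(3,5,8) = 1/136136
Σ_t [0,0]: t=0:+1/518400 = 1/518400
(3j)²=56/2431 [(3 5 8; 0 0 0)], sign=+1
Σ_t [0,0]: t=0:+1/435456000 = 1/435456000
(3j)²=3/136 [(3 5 8; -2 -5 7)], sign=-1
⇒ 4πI² = 147/221
I = (-1)√(147/221/(4π)) = -0.23006873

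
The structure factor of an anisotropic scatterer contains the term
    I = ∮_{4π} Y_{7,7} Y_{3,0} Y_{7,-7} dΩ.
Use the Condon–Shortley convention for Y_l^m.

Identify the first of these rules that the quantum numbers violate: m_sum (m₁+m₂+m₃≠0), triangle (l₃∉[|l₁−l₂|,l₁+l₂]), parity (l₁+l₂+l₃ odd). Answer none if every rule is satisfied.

azimuthal sum: 7 + 0 − 7 = 0  ✓
4 ≤ 7 ≤ 10 (triangle on l)  ✓
L = 7 + 3 + 7 = 17 (odd)  ✗

parity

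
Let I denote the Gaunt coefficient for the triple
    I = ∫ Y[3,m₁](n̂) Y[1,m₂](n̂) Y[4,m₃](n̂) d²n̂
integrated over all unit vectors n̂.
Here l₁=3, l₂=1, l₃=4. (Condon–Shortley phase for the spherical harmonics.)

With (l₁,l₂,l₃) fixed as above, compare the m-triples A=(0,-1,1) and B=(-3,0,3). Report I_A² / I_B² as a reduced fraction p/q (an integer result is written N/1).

Shared (l₁,l₂,l₃)=(3,1,4): N and (l;000)² cancel in I_A²/I_B².
A: Δ = 0!·6!·2!/9! = 1/252; Racah Σ t=0..0: t=0:+1/72 = 1/72; ⇒ 3j(3 1 4; 0 -1 1)² = 5/126, sgn -1
B: Δ = 0!·6!·2!/9! = 1/252; Racah Σ t=0..0: t=0:+1/720 = 1/720; ⇒ 3j(3 1 4; -3 0 3)² = 1/36, sgn -1
I_A²/I_B² = (5/126)/(1/36) = 10/7

10/7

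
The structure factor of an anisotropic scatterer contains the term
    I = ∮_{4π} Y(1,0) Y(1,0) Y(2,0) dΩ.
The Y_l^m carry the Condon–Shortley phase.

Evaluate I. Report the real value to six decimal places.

Rules hold: Σm=0, L=4 even, 0≤2≤2.
N = 3·3·5 = 45
Δ = 0!·2!·2!/5! = 1/30
Racah Σ t=0..0: t=0:+1/1 = 1/1
⇒ 3j(1 1 2; 0 0 0)² = 2/15, sgn +1
(m-triple is (0,0,0) — same symbol as above.)
4πI² = N·(3j₀)²·(3jₘ)² = 4/5
I = +1·√(0.8/4π) = 0.25231325

0.252313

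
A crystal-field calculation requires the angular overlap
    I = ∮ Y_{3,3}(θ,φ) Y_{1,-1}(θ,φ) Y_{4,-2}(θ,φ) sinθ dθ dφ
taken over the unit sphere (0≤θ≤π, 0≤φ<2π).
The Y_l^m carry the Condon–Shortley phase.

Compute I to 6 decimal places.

Rules hold: Σm=0, L=8 even, 2≤4≤4.
N = 7·3·9 = 189
Δ = 0!·6!·2!/9! = 1/252
Racah Σ t=0..0: t=0:+1/36 = 1/36
⇒ 3j(3 1 4; 0 0 0)² = 4/63, sgn +1
Racah Σ t=0..0: t=0:+1/1440 = 1/1440
⇒ 3j(3 1 4; 3 -1 -2)² = 1/252, sgn +1
4πI² = N·(3j₀)²·(3jₘ)² = 1/21
I = +1·√(0.047619/4π) = 0.06155813

0.061558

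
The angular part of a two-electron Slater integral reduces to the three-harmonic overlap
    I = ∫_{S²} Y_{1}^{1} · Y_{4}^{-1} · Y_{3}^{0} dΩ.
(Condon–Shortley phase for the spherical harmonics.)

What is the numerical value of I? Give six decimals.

Rules hold: Σm=0, L=8 even, 3≤3≤5.
N = 3·9·7 = 189
Δ = 2!·0!·6!/9! = 1/252
Racah Σ t=1..1: t=1:−1/36 = -1/36
⇒ 3j(1 4 3; 0 0 0)² = 4/63, sgn +1
Racah Σ t=0..0: t=0:+1/72 = 1/72
⇒ 3j(1 4 3; 1 -1 0)² = 5/126, sgn -1
4πI² = N·(3j₀)²·(3jₘ)² = 10/21
I = -1·√(0.47619/4π) = -0.19466390

-0.194664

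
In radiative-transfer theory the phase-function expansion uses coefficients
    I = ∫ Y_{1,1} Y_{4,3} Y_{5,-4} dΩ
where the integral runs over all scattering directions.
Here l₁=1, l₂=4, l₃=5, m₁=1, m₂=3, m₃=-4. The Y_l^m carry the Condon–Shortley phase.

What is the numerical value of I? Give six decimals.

0.294638

Rules hold: Σm=0, L=10 even, 3≤5≤5.
N = 3·9·11 = 297
Δ = 0!·2!·8!/11! = 1/495
Racah Σ t=0..0: t=0:+1/576 = 1/576
⇒ 3j(1 4 5; 0 0 0)² = 5/99, sgn -1
Racah Σ t=0..0: t=0:+1/10080 = 1/10080
⇒ 3j(1 4 5; 1 3 -4)² = 4/55, sgn -1
4πI² = N·(3j₀)²·(3jₘ)² = 12/11
I = +1·√(1.09091/4π) = 0.29463840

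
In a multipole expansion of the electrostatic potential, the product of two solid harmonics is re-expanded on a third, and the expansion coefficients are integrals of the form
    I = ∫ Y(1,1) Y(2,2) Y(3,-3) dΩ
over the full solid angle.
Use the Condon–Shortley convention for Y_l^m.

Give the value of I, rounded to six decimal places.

-0.319865

Checks pass: Σm=0; 6 even; l₃=3∈[1,3].
(2·1+1)(2·2+1)(2·3+1) = 105
Δ: 0! 2! 4! / 7! → 1/105
sum: t=0:+1/4 = 1/4
3j²(1 2 3; 0 0 0) = Δ·Π!·Σ² = 3/35  (sign -1)
sum: t=0:+1/48 = 1/48
3j²(1 2 3; 1 2 -3) = Δ·Π!·Σ² = 1/7  (sign +1)
combine: 4πI² = 105·3/35·1/7 = 9/7
take √, sign -1: I = -0.31986543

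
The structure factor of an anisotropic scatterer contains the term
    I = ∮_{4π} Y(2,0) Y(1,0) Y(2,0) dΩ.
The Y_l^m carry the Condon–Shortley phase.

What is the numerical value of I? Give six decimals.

0.000000

L=5 odd ⇒ parity kills the (l;000) factor ⇒ I = 0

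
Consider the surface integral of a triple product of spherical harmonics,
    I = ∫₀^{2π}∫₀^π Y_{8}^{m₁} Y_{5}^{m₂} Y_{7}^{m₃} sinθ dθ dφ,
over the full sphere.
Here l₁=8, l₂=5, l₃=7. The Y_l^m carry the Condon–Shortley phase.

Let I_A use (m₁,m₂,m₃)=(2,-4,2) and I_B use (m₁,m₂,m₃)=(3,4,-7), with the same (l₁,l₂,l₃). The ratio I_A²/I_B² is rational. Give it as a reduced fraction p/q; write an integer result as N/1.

5376/1573

Shared (l₁,l₂,l₃)=(8,5,7): N and (l;000)² cancel in I_A²/I_B².
A: Δ = 6!·10!·4!/21! = 1/814773960; Racah Σ t=0..1: t=0:+1/74649600 t=1:−1/41472000 = -1/93312000; ⇒ 3j(8 5 7; 2 -4 2)² = 1344/230945, sgn +1
B: Δ = 6!·10!·4!/21! = 1/814773960; Racah Σ t=5..5: t=5:−1/10450944000 = -1/10450944000; ⇒ 3j(8 5 7; 3 4 -7)² = 11/6460, sgn -1
I_A²/I_B² = (1344/230945)/(11/6460) = 5376/1573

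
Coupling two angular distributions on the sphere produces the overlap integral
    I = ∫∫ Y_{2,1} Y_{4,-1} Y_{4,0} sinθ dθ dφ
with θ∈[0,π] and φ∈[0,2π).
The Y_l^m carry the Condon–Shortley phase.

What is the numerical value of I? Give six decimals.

m-sum 0 ✓  L=10 even ✓  2≤4≤6 ✓
Π(2lᵢ+1) = 5×9×9 = 405
triangle coeff Δ(2,4,4) = 1/13860
Σ_t [0,2]: t=0:+1/192 t=1:−1/36 t=2:+1/192 = -5/288
(3j)²=20/693 [(2 4 4; 0 0 0)], sign=-1
Σ_t [0,1]: t=0:+1/72 t=1:−1/96 = 1/288
(3j)²=1/462 [(2 4 4; 1 -1 0)], sign=+1
⇒ 4πI² = 150/5929
I = (-1)√(150/5929/(4π)) = -0.04486937

-0.044869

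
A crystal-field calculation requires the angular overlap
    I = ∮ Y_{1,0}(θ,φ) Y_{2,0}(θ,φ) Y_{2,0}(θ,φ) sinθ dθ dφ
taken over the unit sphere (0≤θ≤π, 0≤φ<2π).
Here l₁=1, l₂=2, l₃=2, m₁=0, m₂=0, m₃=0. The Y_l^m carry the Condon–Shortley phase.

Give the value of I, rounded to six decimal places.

L=5 odd ⇒ parity kills the (l;000) factor ⇒ I = 0

0.000000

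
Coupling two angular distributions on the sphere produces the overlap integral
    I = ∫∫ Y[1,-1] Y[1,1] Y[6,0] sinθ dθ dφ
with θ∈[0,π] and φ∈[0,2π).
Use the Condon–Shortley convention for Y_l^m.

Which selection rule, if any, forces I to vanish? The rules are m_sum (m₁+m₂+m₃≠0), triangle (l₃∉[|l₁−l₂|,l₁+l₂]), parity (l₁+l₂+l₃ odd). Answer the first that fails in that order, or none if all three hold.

azimuthal sum: -1 + 1 + 0 = 0  ✓
0 ≤ 6 ≤ 2 (triangle on l)  ✗
L = 1 + 1 + 6 = 8 (even)

triangle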